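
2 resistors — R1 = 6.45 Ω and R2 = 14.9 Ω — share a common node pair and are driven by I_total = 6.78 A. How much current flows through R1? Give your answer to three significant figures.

With just two branches, the current splits inversely with resistance.
I(R1) = 6.78 × 14.9/(6.45 + 14.9) = 6.78 × 0.6979 = 4.732 A.

I ≈ 4.73 A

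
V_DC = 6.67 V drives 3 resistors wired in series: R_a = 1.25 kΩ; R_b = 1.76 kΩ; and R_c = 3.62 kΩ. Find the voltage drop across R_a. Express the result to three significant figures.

V ≈ 1.26 V

Total series resistance ΣR = 1.25 + 1.76 + 3.62 = 6.630 kΩ.
Voltage divider: V = V_DC · (1.250 / 6.630) = 6.67 × 0.1885 = 1.258 V.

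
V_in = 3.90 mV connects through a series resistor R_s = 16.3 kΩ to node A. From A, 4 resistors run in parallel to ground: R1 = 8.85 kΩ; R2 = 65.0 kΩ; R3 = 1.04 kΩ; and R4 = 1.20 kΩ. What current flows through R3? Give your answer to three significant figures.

Equivalent of the parallel group: R_p = 0.5200 kΩ.
Node voltage V_A = V_in · R_p/(R_s + R_p) = 3.90 × 0.03091 = 0.1206 mV.
I(R3) = V_A / R3 = 0.1206/1.04 = 0.1159 µA.
(Check via current divider: I_total = 0.2319 µA; share G_k/ΣG = 0.5000 → same result.)

I ≈ 0.116 µA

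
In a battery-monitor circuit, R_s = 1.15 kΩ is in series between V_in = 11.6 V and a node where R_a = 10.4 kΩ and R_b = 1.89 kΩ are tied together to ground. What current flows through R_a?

Parallel bank: R_p = 1/(1/10.4 + 1/1.89) = 1.599 kΩ.
V_A by voltage divider: V_A = 11.6 × 1.599/(1.15 + 1.599) = 6.748 V.
Branch current I = V_A/R_a = 6.748/10.4 = 0.6488 mA.

I ≈ 0.649 mA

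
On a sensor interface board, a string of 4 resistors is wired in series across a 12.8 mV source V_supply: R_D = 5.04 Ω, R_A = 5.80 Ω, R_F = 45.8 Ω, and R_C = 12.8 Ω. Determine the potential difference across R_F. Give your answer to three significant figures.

V ≈ 8.44 mV

ΣR = 5.04 + 5.80 + 45.8 + 12.8 = 69.44 Ω.
Voltage divider: V = V_supply · (45.80 / 69.44) = 12.8 × 0.6596 = 8.442 mV.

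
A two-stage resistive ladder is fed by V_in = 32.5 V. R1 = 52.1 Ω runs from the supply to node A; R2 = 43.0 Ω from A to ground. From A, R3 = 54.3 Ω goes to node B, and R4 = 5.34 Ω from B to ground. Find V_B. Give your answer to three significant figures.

The second stage (R3 + R4 = 59.64 Ω) loads node A in parallel with R2.
Effective lower resistance at A: R2 ‖ 59.64 = 24.99 Ω.
So V_A = 32.5 × 0.3241 = 10.53 V.
Then the unloaded second divider: V_B = V_A × R4/(R3+R4) = 10.53 × 0.08954 = 0.9432 V.

V_B ≈ 0.943 V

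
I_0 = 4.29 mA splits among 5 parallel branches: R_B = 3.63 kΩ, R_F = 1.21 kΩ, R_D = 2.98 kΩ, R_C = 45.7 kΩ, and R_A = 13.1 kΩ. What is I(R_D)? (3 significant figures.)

I ≈ 0.937 mA

Total conductance ΣG = 1/3.63 + 1/1.21 + 1/2.98 + 1/45.7 + 1/13.1 = 1.536 (units of 1/kΩ).
By the current-divider rule, I = I_0 · G_k/ΣG = 4.29 × 0.2185 = 0.9374 mA.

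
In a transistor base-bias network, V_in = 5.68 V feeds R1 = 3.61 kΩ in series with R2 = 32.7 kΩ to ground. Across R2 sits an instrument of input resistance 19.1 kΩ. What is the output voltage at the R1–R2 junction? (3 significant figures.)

V_out ≈ 4.37 V

R2 ‖ R_L = (32.7 × 19.1)/(32.7 + 19.1) = 12.06 kΩ.
Then V_out = V_in · R2'/(R1 + R2') = 5.68 × 12.06/15.67 = 4.371 V.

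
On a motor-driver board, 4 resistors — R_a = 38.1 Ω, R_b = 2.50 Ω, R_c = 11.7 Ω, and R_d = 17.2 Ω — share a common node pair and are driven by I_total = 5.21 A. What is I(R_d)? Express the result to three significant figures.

Total conductance ΣG = 1/38.1 + 1/2.50 + 1/11.7 + 1/17.2 = 0.5699 (units of 1/Ω).
R_d takes the fraction G_k/ΣG = 0.05814/0.5699 = 0.1020, so I = 5.21 × 0.1020 = 0.5315 A.

I ≈ 0.532 A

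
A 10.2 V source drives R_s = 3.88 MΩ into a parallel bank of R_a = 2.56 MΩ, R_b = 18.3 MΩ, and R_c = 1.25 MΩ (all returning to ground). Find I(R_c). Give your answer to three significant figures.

Combine the parallel branches: R_p = (1/2.56 + 1/18.3 + 1/1.25)⁻¹ = 0.8030 MΩ.
Node voltage V_A = V_supply · R_p/(R_s + R_p) = 10.2 × 0.1715 = 1.749 V.
I(R_c) = V_A / R_c = 1.749/1.25 = 1.399 µA.

I ≈ 1.40 µA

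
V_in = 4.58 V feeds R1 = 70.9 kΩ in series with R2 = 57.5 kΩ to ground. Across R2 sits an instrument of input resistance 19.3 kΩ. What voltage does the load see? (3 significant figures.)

V_out ≈ 0.775 V

The load sits in parallel with R2, giving an effective lower resistance R2' = R2·R_L/(R2+R_L) = 14.45 kΩ.
Voltage divider with the loaded lower leg: V_out = 4.58 × 14.45/(70.9 + 14.45) = 4.58 × 0.1693 = 0.7754 V.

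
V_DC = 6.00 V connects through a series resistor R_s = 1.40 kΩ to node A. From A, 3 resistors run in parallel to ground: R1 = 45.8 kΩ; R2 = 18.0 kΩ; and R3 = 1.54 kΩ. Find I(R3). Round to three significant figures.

I ≈ 1.93 mA

Combine the parallel branches: R_p = (1/45.8 + 1/18.0 + 1/1.54)⁻¹ = 1.376 kΩ.
V_A = 6.00 × 1.376/2.776 = 2.974 V.
I(R3) = V_A / R3 = 2.974/1.54 = 1.931 mA.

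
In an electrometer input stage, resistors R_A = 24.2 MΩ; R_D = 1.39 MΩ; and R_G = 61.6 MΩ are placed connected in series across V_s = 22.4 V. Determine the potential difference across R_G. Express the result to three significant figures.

Total series resistance ΣR = 24.2 + 1.39 + 61.6 = 87.19 MΩ.
By the voltage-divider rule, V = 22.4 × 61.60/87.19 = 15.83 V.

V ≈ 15.8 V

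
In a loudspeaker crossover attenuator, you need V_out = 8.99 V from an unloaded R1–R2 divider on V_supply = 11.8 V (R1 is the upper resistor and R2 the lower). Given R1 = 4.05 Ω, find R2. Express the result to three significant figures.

R2 ≈ 13.0 Ω

The divider ratio is R2/(R1+R2) = 8.99/11.8 = 0.7619.
So R2 = R1 · V_out/(V_supply − V_out) = 4.05 × 8.99/(11.8 − 8.99) = 4.05 × 3.199 = 12.96 Ω.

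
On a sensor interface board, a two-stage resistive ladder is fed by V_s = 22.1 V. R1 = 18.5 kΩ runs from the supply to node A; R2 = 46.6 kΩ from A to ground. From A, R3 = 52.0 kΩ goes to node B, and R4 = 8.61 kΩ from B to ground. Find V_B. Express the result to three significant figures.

Looking into the second stage from A: R3 + R4 = 60.61 kΩ appears in parallel with R2.
R2 ‖ (R3+R4) = 26.34 kΩ.
First divider: V_A = V_s · 26.34/(18.5 + 26.34) = 12.98 V.
V_B = V_A × 0.1421 = 1.844 V.

V_B ≈ 1.84 V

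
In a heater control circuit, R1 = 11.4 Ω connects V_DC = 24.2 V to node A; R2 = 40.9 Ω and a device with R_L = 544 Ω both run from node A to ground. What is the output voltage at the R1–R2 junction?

V_out ≈ 18.6 V

R2 ‖ R_L = (40.9 × 544)/(40.9 + 544) = 38.04 Ω.
Now apply the divider: V_out = 24.2 × 0.7694 = 18.62 V.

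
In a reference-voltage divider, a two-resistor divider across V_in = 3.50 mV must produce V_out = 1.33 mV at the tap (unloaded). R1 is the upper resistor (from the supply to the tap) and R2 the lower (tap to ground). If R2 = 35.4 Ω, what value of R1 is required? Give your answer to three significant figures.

R1 ≈ 57.8 Ω

V_out/V_in = R2/(R1+R2) = 0.3800.
R1 = R2·(1/k − 1) = 35.4 × 1.632 = 57.76 Ω.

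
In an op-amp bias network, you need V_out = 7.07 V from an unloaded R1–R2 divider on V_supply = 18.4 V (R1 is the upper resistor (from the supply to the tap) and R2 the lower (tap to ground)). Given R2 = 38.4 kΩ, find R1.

Required fraction k = V_out/V_supply = 0.3842.
Rearranging, R1 = R2·(1−k)/k = 38.4 × 1.603 = 61.54 kΩ.

R1 ≈ 61.5 kΩ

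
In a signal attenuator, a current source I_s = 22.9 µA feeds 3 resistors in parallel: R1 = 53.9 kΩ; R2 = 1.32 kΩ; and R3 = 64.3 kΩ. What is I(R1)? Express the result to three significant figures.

I ≈ 0.537 µA

ΣG = 1/53.9 + 1/1.32 + 1/64.3 = 0.7917.
By the current-divider rule, I = I_s · G_k/ΣG = 22.9 × 0.02343 = 0.5367 µA.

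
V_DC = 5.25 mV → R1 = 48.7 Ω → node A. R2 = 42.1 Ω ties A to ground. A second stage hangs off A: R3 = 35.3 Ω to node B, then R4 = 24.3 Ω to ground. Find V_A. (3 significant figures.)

Looking into the second stage from A: R3 + R4 = 59.60 Ω appears in parallel with R2.
R2 ‖ (R3+R4) = 24.67 Ω.
First divider: V_A = V_DC · 24.67/(48.7 + 24.67) = 1.765 mV.

V_A ≈ 1.77 mV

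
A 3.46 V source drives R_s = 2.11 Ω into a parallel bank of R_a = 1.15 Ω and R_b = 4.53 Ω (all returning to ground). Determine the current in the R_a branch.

Equivalent of the parallel group: R_p = 0.9172 Ω.
Node voltage V_A = V_in · R_p/(R_s + R_p) = 3.46 × 0.3030 = 1.048 V.
Branch current I = V_A/R_a = 1.048/1.15 = 0.9116 A.

I ≈ 0.912 A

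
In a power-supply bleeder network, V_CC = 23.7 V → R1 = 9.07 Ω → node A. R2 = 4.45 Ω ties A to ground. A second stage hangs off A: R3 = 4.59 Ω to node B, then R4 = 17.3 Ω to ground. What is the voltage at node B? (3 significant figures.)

V_B ≈ 5.43 V

The second stage (R3 + R4 = 21.89 Ω) loads node A in parallel with R2.
R2 ‖ (R3+R4) = 3.698 Ω.
V_A = 23.7 × 3.698/(9.07 + 3.698) = 6.864 V.
Then the unloaded second divider: V_B = V_A × R4/(R3+R4) = 6.864 × 0.7903 = 5.425 V.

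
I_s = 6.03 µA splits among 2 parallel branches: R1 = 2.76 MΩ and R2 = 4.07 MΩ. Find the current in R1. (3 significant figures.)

I ≈ 3.59 µA

For two parallel branches, I_k = I_s · (other R)/(sum of R).
I(R1) = 6.03 × 4.07/(2.76 + 4.07) = 6.03 × 0.5959 = 3.593 µA.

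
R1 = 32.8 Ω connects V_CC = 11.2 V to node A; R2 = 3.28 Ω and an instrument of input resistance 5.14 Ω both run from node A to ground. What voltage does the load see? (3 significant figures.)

V_out ≈ 0.644 V

The load sits in parallel with R2, giving an effective lower resistance R2' = R2·R_L/(R2+R_L) = 2.002 Ω.
Now apply the divider: V_out = 11.2 × 0.05753 = 0.6444 V.
(Unloaded it would be 1.02 V; the load pulls it down.)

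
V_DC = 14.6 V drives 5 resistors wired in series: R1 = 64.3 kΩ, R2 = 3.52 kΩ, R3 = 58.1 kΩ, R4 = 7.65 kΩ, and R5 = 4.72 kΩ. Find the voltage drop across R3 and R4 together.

ΣR = 64.3 + 3.52 + 58.1 + 7.65 + 4.72 = 138.3 kΩ.
R_{R3..R4} = 58.1 + 7.65 = 65.75 kΩ.
Voltage divider: V = V_DC · (65.75 / 138.3) = 14.6 × 0.4755 = 6.942 V.

V ≈ 6.94 V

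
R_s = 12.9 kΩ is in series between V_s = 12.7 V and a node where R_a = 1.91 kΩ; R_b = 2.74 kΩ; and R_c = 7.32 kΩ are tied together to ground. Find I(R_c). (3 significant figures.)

Equivalent of the parallel group: R_p = 0.9755 kΩ.
Node voltage V_A = V_s · R_p/(R_s + R_p) = 12.7 × 0.07030 = 0.8928 V.
Branch current I = V_A/R_c = 0.8928/7.32 = 0.1220 mA.

I ≈ 0.122 mA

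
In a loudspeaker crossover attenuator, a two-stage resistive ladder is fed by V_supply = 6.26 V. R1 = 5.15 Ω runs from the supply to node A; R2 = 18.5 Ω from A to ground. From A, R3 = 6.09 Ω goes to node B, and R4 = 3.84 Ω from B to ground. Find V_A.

V_A ≈ 3.48 V

Node A sees R2 in parallel with the series input of stage 2, R3 + R4 = 9.930 Ω.
R2 ‖ (R3+R4) = 6.462 Ω.
First divider: V_A = V_supply · 6.462/(5.15 + 6.462) = 3.484 V.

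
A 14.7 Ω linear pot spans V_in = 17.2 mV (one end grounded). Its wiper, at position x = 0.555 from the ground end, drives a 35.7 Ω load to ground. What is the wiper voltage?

The pot divides into 6.541 Ω above the wiper and 8.159 Ω below.
R_L loads the lower segment: effective lower R = 6.641 Ω.
Then V_out = V_in · 6.641/(6.541 + 6.641) = 8.665 mV.

V_out ≈ 8.66 mV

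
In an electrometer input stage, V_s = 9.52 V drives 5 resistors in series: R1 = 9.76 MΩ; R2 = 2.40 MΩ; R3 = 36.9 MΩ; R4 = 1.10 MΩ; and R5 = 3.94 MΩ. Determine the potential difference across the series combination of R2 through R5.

Total series resistance ΣR = 9.76 + 2.40 + 36.9 + 1.10 + 3.94 = 54.10 MΩ.
R_{R2..R5} = 2.40 + 36.9 + 1.10 + 3.94 = 44.34 MΩ.
Voltage divider: V = V_s · (44.34 / 54.10) = 9.52 × 0.8196 = 7.803 V.

V ≈ 7.80 V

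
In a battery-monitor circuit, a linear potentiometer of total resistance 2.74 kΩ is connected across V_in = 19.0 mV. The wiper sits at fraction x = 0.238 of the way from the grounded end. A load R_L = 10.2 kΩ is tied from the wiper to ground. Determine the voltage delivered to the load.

V_out ≈ 4.31 mV

Lower segment x·R_p = 0.6521 kΩ; upper segment (1−x)·R_p = 2.088 kΩ.
Lower segment in parallel with the load: 0.6521 ‖ 10.2 = 0.6129 kΩ.
Loaded-divider output: V_out = 19.0 × 0.2269 = 4.312 mV.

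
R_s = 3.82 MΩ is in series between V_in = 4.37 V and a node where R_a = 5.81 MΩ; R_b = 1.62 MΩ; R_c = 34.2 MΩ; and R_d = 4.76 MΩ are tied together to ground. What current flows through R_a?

Parallel bank: R_p = 1/(1/5.81 + 1/1.62 + 1/34.2 + 1/4.76) = 0.9721 MΩ.
V_A by voltage divider: V_A = 4.37 × 0.9721/(3.82 + 0.9721) = 0.8865 V.
Branch current I = V_A/R_a = 0.8865/5.81 = 0.1526 µA.

I ≈ 0.153 µA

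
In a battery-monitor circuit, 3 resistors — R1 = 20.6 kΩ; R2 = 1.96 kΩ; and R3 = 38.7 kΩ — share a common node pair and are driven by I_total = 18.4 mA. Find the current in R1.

ΣG = 1/20.6 + 1/1.96 + 1/38.7 = 0.5846.
R1 takes the fraction G_k/ΣG = 0.04854/0.5846 = 0.08304, so I = 18.4 × 0.08304 = 1.528 mA.

I ≈ 1.53 mA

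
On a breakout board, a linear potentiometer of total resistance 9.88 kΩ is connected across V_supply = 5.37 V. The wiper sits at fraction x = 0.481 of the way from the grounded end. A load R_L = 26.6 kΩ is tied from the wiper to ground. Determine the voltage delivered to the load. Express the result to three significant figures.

V_out ≈ 2.36 V

Lower segment x·R_p = 4.752 kΩ; upper segment (1−x)·R_p = 5.128 kΩ.
R_L loads the lower segment: effective lower R = 4.032 kΩ.
Loaded-divider output: V_out = 5.37 × 0.4402 = 2.364 V.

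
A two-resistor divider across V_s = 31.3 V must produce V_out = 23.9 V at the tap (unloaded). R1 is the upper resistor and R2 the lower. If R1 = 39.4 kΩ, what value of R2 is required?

R2 ≈ 127 kΩ

V_out/V_s = R2/(R1+R2) = 0.7636.
R2 = R1 · 0.7636/(1 − 0.7636) = 127.3 kΩ.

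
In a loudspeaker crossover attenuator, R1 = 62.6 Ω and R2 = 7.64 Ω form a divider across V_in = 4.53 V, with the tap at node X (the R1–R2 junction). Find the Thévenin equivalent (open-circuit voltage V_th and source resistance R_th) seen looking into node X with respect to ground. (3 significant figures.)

V_th ≈ 0.493 V, R_th ≈ 6.81 Ω

Open-circuit (no load on X): V_th = V_in · R2/(R1 + R2) = 4.53 × 7.64/(62.60 + 7.64) = 0.4927 V.
Looking into X with the source shorted: R_th = R1·R2/(R1+R2) = 62.60 × 7.64/70.24 = 6.809 Ω.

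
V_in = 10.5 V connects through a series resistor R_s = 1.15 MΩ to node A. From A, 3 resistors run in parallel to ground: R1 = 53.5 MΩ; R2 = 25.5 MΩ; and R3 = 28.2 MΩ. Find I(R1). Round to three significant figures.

Parallel bank: R_p = 1/(1/53.5 + 1/25.5 + 1/28.2) = 10.71 MΩ.
V_A by voltage divider: V_A = 10.5 × 10.71/(1.15 + 10.71) = 9.482 V.
Branch current I = V_A/R1 = 9.482/53.5 = 0.1772 µA.

I ≈ 0.177 µA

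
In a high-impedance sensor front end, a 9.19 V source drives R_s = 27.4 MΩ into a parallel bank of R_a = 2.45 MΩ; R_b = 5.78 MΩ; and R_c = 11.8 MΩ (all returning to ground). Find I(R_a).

Combine the parallel branches: R_p = (1/2.45 + 1/5.78 + 1/11.8)⁻¹ = 1.502 MΩ.
V_A by voltage divider: V_A = 9.19 × 1.502/(27.4 + 1.502) = 0.4775 V.
I(R_a) = V_A / R_a = 0.4775/2.45 = 0.1949 µA.

I ≈ 0.195 µA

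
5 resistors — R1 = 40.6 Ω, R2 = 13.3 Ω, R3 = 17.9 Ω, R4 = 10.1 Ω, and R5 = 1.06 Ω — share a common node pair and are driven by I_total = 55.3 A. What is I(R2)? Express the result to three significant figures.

ΣG = 1/40.6 + 1/13.3 + 1/17.9 + 1/10.1 + 1/1.06 = 1.198.
Current divider: I(R2) = I_total · G_k/ΣG = 55.3 × (0.07519/1.198) = 55.3 × 0.06276 = 3.470 A.

I ≈ 3.47 A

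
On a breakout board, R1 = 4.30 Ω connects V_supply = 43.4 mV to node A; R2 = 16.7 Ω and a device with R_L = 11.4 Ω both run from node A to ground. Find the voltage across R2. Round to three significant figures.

R2 ‖ R_L = (16.7 × 11.4)/(16.7 + 11.4) = 6.775 Ω.
Voltage divider with the loaded lower leg: V_out = 43.4 × 6.775/(4.30 + 6.775) = 43.4 × 0.6117 = 26.55 mV.
(Unloaded it would be 34.5 mV; the load pulls it down.)

V_out ≈ 26.5 mV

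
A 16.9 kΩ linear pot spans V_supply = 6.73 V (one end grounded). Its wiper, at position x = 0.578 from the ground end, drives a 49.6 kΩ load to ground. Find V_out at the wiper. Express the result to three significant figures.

Split the track: R_lower = x·R_p = 9.768 kΩ, R_upper = (1−x)·R_p = 7.132 kΩ.
R_L loads the lower segment: effective lower R = 8.161 kΩ.
V_out = 6.73 × 8.161/(7.132 + 8.161) = 3.591 V.

V_out ≈ 3.59 V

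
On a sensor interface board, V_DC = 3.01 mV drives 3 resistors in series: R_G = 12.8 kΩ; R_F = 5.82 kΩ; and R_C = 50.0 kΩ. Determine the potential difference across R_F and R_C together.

Series total: ΣR = 12.8 + 5.82 + 50.0 = 68.62 kΩ.
R_{R_F..R_C} = 5.82 + 50.0 = 55.82 kΩ.
Voltage divider: V = V_DC · (55.82 / 68.62) = 3.01 × 0.8135 = 2.449 mV.

V ≈ 2.45 mV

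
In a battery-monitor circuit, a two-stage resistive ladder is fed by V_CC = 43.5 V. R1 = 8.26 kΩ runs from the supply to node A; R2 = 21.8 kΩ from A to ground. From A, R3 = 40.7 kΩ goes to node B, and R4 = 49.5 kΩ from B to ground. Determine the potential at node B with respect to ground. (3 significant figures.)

V_B ≈ 16.2 V

Looking into the second stage from A: R3 + R4 = 90.20 kΩ appears in parallel with R2.
R2 ‖ (R3+R4) = 17.56 kΩ.
So V_A = 43.5 × 0.6801 = 29.58 V.
Stage 2 is unloaded, so V_B = V_A · R4/(R3+R4) = 29.58 × 49.5/90.20 = 16.23 V.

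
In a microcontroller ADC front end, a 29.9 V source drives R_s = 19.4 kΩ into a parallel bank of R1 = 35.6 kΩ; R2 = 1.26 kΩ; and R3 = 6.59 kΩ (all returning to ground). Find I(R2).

I ≈ 1.19 mA

Equivalent of the parallel group: R_p = 1.027 kΩ.
Node voltage V_A = V_s · R_p/(R_s + R_p) = 29.9 × 0.05029 = 1.504 V.
Branch current I = V_A/R2 = 1.504/1.26 = 1.193 mA.
(Equivalently: I_total = 1.464 mA, then current-divider fraction G_k/ΣG = 0.8153.)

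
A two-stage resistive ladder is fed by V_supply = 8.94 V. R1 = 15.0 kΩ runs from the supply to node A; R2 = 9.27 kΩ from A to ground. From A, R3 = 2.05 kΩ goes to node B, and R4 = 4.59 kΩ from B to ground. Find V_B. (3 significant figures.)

Looking into the second stage from A: R3 + R4 = 6.640 kΩ appears in parallel with R2.
R2 ‖ (R3+R4) = 3.869 kΩ.
So V_A = 8.94 × 0.2050 = 1.833 V.
V_B = V_A × 0.6913 = 1.267 V.

V_B ≈ 1.27 V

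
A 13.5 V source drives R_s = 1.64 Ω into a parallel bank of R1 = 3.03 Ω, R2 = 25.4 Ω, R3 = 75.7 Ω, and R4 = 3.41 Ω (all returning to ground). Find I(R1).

Combine the parallel branches: R_p = (1/3.03 + 1/25.4 + 1/75.7 + 1/3.41)⁻¹ = 1.480 Ω.
Node voltage V_A = V_in · R_p/(R_s + R_p) = 13.5 × 0.4743 = 6.403 V.
Branch current I = V_A/R1 = 6.403/3.03 = 2.113 A.
(Equivalently: I_total = 4.328 A, then current-divider fraction G_k/ΣG = 0.4883.)

I ≈ 2.11 A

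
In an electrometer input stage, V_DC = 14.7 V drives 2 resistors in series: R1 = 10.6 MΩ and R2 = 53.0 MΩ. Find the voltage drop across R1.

V ≈ 2.45 V

Total series resistance ΣR = 10.6 + 53.0 = 63.60 MΩ.
By the voltage-divider rule, V = 14.7 × 10.60/63.60 = 2.450 V.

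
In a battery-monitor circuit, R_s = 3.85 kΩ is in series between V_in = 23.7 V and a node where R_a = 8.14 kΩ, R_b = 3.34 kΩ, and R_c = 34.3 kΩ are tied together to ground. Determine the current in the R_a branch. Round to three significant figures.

I ≈ 1.06 mA

Parallel bank: R_p = 1/(1/8.14 + 1/3.34 + 1/34.3) = 2.215 kΩ.
V_A = 23.7 × 2.215/6.065 = 8.656 V.
I(R_a) = V_A / R_a = 8.656/8.14 = 1.063 mA.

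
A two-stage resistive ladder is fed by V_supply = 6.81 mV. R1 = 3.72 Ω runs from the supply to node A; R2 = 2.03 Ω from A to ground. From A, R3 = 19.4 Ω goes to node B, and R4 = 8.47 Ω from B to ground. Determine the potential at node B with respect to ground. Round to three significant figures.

Looking into the second stage from A: R3 + R4 = 27.87 Ω appears in parallel with R2.
R2 ‖ (R3+R4) = 1.892 Ω.
V_A = 6.81 × 1.892/(3.72 + 1.892) = 2.296 mV.
Then the unloaded second divider: V_B = V_A × R4/(R3+R4) = 2.296 × 0.3039 = 0.6978 mV.

V_B ≈ 0.698 mV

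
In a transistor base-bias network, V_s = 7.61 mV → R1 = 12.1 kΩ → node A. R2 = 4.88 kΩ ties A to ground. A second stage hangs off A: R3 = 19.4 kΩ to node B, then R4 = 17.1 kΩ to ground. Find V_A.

V_A ≈ 2.00 mV

Looking into the second stage from A: R3 + R4 = 36.50 kΩ appears in parallel with R2.
R2 ‖ (R3+R4) = 4.304 kΩ.
First divider: V_A = V_s · 4.304/(12.1 + 4.304) = 1.997 mV.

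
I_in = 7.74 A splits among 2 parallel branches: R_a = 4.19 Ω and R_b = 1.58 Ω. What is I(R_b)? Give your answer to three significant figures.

I ≈ 5.62 A

Two-branch current divider: I_k = I_in · R_other/(R_1 + R_2).
So I = 7.74 × 4.19/5.770 = 5.621 A.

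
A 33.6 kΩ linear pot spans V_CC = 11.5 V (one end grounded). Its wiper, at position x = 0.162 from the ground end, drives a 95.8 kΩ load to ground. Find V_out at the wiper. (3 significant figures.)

Split the track: R_lower = x·R_p = 5.443 kΩ, R_upper = (1−x)·R_p = 28.16 kΩ.
Lower segment in parallel with the load: 5.443 ‖ 95.8 = 5.151 kΩ.
Loaded-divider output: V_out = 11.5 × 0.1546 = 1.778 V.

V_out ≈ 1.78 V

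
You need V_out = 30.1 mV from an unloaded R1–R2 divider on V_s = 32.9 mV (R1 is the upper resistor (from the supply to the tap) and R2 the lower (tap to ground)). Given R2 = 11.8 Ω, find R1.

Required fraction k = V_out/V_s = 0.9149.
So R1 = R2 · (V_s/V_out − 1) = 11.8 × (32.9/30.1 − 1) = 11.8 × 0.09302 = 1.098 Ω.

R1 ≈ 1.10 Ω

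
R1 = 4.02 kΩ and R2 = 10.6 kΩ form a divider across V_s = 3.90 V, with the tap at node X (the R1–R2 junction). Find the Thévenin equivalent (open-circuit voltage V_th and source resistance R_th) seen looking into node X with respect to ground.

V_th ≈ 2.83 V, R_th ≈ 2.91 kΩ

With X open, the divider is unloaded: V_th = 3.90 × 10.6/14.62 = 2.828 V.
With V_s suppressed (replaced by a short), R_th = R1 ‖ R2 = (4.020 × 10.6)/(4.020 + 10.6) = 2.915 kΩ.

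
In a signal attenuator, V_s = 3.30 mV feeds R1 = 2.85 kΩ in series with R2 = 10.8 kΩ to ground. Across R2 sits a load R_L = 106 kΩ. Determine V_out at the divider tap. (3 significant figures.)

The load sits in parallel with R2, giving an effective lower resistance R2' = R2·R_L/(R2+R_L) = 9.801 kΩ.
Voltage divider with the loaded lower leg: V_out = 3.30 × 9.801/(2.85 + 9.801) = 3.30 × 0.7747 = 2.557 mV.

V_out ≈ 2.56 mV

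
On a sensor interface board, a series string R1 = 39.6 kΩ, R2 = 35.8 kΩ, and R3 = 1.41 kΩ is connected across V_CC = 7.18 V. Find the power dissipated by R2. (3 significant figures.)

P ≈ 0.313 mW

Series current I = V_CC/ΣR = 7.18/76.81 = 0.09348 mA.
V(R2) = I·R = 3.346 V; P = V·I = 3.346 × 0.09348 = 0.3128 mW.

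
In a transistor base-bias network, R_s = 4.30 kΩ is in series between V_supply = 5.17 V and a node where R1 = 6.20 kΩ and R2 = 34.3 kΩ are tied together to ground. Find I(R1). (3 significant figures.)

Equivalent of the parallel group: R_p = 5.251 kΩ.
V_A by voltage divider: V_A = 5.17 × 5.251/(4.30 + 5.251) = 2.842 V.
I(R1) = V_A / R1 = 2.842/6.20 = 0.4584 mA.
(Check via current divider: I_total = 0.5413 mA; share G_k/ΣG = 0.8469 → same result.)

I ≈ 0.458 mA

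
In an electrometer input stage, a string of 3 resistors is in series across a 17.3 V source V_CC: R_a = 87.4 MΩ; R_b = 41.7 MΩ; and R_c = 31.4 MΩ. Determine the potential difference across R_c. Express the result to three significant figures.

Total series resistance ΣR = 87.4 + 41.7 + 31.4 = 160.5 MΩ.
V = V_CC · R/ΣR = 17.3 × 0.1956 = 3.385 V.

V ≈ 3.38 V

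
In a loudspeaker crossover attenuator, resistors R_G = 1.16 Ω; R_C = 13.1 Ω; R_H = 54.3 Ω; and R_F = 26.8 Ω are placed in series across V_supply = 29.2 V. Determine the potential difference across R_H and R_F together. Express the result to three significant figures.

Series total: ΣR = 1.16 + 13.1 + 54.3 + 26.8 = 95.36 Ω.
R_{R_H..R_F} = 54.3 + 26.8 = 81.10 Ω.
V = V_supply · R/ΣR = 29.2 × 0.8505 = 24.83 V.

V ≈ 24.8 V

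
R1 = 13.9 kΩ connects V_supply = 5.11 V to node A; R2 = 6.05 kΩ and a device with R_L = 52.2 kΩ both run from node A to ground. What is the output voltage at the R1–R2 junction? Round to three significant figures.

R2 ‖ R_L = (6.05 × 52.2)/(6.05 + 52.2) = 5.422 kΩ.
Then V_out = V_supply · R2'/(R1 + R2') = 5.11 × 5.422/19.32 = 1.434 V.
(Unloaded it would be 1.55 V; the load pulls it down.)

V_out ≈ 1.43 V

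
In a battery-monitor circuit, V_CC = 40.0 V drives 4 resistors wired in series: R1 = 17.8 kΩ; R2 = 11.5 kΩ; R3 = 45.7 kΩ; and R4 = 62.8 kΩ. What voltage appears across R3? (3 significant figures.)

Total series resistance ΣR = 17.8 + 11.5 + 45.7 + 62.8 = 137.8 kΩ.
By the voltage-divider rule, V = 40.0 × 45.70/137.8 = 13.27 V.

V ≈ 13.3 V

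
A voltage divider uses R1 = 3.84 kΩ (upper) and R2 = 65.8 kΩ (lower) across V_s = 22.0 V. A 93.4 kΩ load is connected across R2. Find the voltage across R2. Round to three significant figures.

V_out ≈ 20.0 V

R2 ‖ R_L = (65.8 × 93.4)/(65.8 + 93.4) = 38.60 kΩ.
Voltage divider with the loaded lower leg: V_out = 22.0 × 38.60/(3.84 + 38.60) = 22.0 × 0.9095 = 20.01 V.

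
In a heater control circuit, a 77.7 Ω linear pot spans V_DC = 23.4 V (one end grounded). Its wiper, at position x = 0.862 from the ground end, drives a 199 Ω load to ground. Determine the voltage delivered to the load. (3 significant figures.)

Split the track: R_lower = x·R_p = 66.98 Ω, R_upper = (1−x)·R_p = 10.72 Ω.
Lower segment in parallel with the load: 66.98 ‖ 199 = 50.11 Ω.
Loaded-divider output: V_out = 23.4 × 0.8237 = 19.28 V.
(Unloaded: V_out = x·V_DC = 20.2 V.)

V_out ≈ 19.3 V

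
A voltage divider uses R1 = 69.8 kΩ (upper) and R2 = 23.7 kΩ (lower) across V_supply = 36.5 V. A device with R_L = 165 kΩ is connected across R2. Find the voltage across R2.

R2 ‖ R_L = (23.7 × 165)/(23.7 + 165) = 20.72 kΩ.
Voltage divider with the loaded lower leg: V_out = 36.5 × 20.72/(69.8 + 20.72) = 36.5 × 0.2289 = 8.356 V.

V_out ≈ 8.36 V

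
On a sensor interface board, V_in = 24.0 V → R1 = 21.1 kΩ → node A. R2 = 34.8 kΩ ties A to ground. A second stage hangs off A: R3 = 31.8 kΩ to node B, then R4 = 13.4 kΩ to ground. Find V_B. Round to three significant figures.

V_B ≈ 3.43 V

Node A sees R2 in parallel with the series input of stage 2, R3 + R4 = 45.20 kΩ.
R2 ‖ (R3+R4) = 19.66 kΩ.
V_A = 24.0 × 19.66/(21.1 + 19.66) = 11.58 V.
Then the unloaded second divider: V_B = V_A × R4/(R3+R4) = 11.58 × 0.2965 = 3.432 V.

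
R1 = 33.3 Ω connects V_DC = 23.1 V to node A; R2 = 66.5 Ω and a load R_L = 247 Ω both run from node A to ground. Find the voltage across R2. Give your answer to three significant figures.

R2 ‖ R_L = (66.5 × 247)/(66.5 + 247) = 52.39 Ω.
Voltage divider with the loaded lower leg: V_out = 23.1 × 52.39/(33.3 + 52.39) = 23.1 × 0.6114 = 14.12 V.
(Unloaded it would be 15.4 V; the load pulls it down.)

V_out ≈ 14.1 V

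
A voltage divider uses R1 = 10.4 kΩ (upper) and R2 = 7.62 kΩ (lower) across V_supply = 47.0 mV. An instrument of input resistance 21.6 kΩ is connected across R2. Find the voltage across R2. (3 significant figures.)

V_out ≈ 16.5 mV

First combine the lower leg with the load: R2 ‖ R_L = 5.633 kΩ.
Then V_out = V_supply · R2'/(R1 + R2') = 47.0 × 5.633/16.03 = 16.51 mV.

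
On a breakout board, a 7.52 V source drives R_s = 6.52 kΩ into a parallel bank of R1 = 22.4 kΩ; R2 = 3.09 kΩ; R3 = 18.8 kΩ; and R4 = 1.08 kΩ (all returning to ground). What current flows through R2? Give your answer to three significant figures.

I ≈ 0.249 mA

Equivalent of the parallel group: R_p = 0.7422 kΩ.
Node voltage V_A = V_supply · R_p/(R_s + R_p) = 7.52 × 0.1022 = 0.7685 V.
I(R2) = V_A / R2 = 0.7685/3.09 = 0.2487 mA.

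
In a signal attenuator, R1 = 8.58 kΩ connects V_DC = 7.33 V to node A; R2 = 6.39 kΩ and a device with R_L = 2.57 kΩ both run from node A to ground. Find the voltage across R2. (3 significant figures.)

V_out ≈ 1.29 V

R2 ‖ R_L = (6.39 × 2.57)/(6.39 + 2.57) = 1.833 kΩ.
Then V_out = V_DC · R2'/(R1 + R2') = 7.33 × 1.833/10.41 = 1.290 V.
(Unloaded it would be 3.13 V; the load pulls it down.)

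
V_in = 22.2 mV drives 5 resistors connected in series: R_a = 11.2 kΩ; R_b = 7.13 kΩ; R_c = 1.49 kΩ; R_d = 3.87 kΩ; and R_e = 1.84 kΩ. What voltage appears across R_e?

ΣR = 11.2 + 7.13 + 1.49 + 3.87 + 1.84 = 25.53 kΩ.
By the voltage-divider rule, V = 22.2 × 1.840/25.53 = 1.600 mV.

V ≈ 1.60 mV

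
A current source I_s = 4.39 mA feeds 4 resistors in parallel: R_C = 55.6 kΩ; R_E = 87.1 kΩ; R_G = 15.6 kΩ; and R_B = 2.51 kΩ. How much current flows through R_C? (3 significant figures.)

I ≈ 0.160 mA

Total conductance ΣG = 1/55.6 + 1/87.1 + 1/15.6 + 1/2.51 = 0.4920 (units of 1/kΩ).
Current divider: I(R_C) = I_s · G_k/ΣG = 4.39 × (0.01799/0.4920) = 4.39 × 0.03656 = 0.1605 mA.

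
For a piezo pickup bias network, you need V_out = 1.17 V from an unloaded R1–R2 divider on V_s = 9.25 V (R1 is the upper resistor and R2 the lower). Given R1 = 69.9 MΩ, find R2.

V_out/V_s = R2/(R1+R2) = 0.1265.
Rearranging, R2 = R1·k/(1−k) = 69.9 × 0.1448 = 10.12 MΩ.

R2 ≈ 10.1 MΩ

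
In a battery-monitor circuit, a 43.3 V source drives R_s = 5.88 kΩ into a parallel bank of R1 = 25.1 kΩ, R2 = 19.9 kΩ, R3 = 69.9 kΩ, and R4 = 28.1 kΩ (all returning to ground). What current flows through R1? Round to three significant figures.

I ≈ 0.946 mA

Equivalent of the parallel group: R_p = 7.144 kΩ.
V_A = 43.3 × 7.144/13.02 = 23.75 V.
I(R1) = V_A / R1 = 23.75/25.1 = 0.9462 mA.
(Equivalently: I_total = 3.325 mA, then current-divider fraction G_k/ΣG = 0.2846.)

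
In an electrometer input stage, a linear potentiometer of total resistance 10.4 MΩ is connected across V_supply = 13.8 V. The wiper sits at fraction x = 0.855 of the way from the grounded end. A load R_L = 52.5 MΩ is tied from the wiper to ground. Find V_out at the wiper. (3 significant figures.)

V_out ≈ 11.5 V

Lower segment x·R_p = 8.892 MΩ; upper segment (1−x)·R_p = 1.508 MΩ.
R_L loads the lower segment: effective lower R = 7.604 MΩ.
Loaded-divider output: V_out = 13.8 × 0.8345 = 11.52 V.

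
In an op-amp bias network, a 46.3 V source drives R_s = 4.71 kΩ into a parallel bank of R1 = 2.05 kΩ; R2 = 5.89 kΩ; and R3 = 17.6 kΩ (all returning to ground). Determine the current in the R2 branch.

Equivalent of the parallel group: R_p = 1.400 kΩ.
Node voltage V_A = V_CC · R_p/(R_s + R_p) = 46.3 × 0.2291 = 10.61 V.
Branch current I = V_A/R2 = 10.61/5.89 = 1.801 mA.

I ≈ 1.80 mA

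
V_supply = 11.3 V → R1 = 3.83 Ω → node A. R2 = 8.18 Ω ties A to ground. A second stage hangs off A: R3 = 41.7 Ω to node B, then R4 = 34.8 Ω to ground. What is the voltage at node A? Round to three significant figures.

The second stage (R3 + R4 = 76.50 Ω) loads node A in parallel with R2.
Effective lower resistance at A: R2 ‖ 76.50 = 7.390 Ω.
V_A = 11.3 × 7.390/(3.83 + 7.390) = 7.443 V.

V_A ≈ 7.44 V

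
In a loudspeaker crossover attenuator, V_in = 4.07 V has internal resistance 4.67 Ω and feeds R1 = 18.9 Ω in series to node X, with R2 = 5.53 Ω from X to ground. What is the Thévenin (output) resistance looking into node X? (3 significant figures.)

R_th ≈ 4.48 Ω

R1' = 4.67 + 18.9 = 23.57 Ω (source resistance + R1).
Zeroing V_in shorts the top of R1' to ground, so R_th = R1' ‖ R2 = 4.479 Ω.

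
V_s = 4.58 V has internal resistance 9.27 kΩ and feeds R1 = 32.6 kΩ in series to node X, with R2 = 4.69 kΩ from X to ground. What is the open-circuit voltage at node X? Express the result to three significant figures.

R1' = 9.27 + 32.6 = 41.87 kΩ (source resistance + R1).
Open-circuit (no load on X): V_th = V_s · R2/(R1' + R2) = 4.58 × 4.69/(41.87 + 4.69) = 0.4613 V.

V_th ≈ 0.461 V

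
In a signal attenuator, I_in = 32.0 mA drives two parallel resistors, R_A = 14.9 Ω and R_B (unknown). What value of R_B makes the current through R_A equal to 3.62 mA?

Two-branch current divider: I_A = I_in · R_B/(R_A + R_B).
3.62/32.0 = R_B/(R_A + R_B) → R_B = R_A · (0.1131)/(1 − 0.1131) = 14.9 × 0.1276 = 1.901 Ω.

R_B ≈ 1.90 Ω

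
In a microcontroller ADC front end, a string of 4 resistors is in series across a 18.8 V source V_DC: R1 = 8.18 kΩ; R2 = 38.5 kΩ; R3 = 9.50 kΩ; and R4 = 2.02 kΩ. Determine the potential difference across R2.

ΣR = 8.18 + 38.5 + 9.50 + 2.02 = 58.20 kΩ.
By the voltage-divider rule, V = 18.8 × 38.50/58.20 = 12.44 V.

V ≈ 12.4 V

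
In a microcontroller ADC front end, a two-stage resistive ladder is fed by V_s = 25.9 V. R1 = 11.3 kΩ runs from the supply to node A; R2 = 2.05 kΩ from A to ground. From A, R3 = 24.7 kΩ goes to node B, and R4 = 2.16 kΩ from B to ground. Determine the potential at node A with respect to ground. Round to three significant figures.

Looking into the second stage from A: R3 + R4 = 26.86 kΩ appears in parallel with R2.
Effective lower resistance at A: R2 ‖ 26.86 = 1.905 kΩ.
First divider: V_A = V_s · 1.905/(11.3 + 1.905) = 3.736 V.

V_A ≈ 3.74 V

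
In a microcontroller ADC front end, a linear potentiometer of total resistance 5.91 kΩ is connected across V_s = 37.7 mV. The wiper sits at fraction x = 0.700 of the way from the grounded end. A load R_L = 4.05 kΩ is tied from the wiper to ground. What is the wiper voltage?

V_out ≈ 20.2 mV

The pot divides into 1.773 kΩ above the wiper and 4.137 kΩ below.
(x·R_p) ‖ R_L = 2.047 kΩ.
V_out = 37.7 × 2.047/(1.773 + 2.047) = 20.20 mV.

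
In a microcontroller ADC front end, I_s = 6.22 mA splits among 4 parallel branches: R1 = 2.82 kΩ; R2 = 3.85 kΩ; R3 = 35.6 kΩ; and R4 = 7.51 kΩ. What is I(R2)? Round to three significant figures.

ΣG = 1/2.82 + 1/3.85 + 1/35.6 + 1/7.51 = 0.7756.
Current divider: I(R2) = I_s · G_k/ΣG = 6.22 × (0.2597/0.7756) = 6.22 × 0.3349 = 2.083 mA.

I ≈ 2.08 mA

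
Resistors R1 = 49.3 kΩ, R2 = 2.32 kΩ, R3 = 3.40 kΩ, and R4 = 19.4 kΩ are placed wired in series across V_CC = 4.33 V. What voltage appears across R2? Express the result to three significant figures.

Total series resistance ΣR = 49.3 + 2.32 + 3.40 + 19.4 = 74.42 kΩ.
V = V_CC · R/ΣR = 4.33 × 0.03117 = 0.1350 V.

V ≈ 0.135 V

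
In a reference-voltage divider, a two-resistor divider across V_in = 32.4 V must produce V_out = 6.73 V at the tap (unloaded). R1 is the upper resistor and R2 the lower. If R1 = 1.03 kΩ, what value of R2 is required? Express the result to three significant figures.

V_out/V_in = R2/(R1+R2) = 0.2077.
Rearranging, R2 = R1·k/(1−k) = 1.03 × 0.2622 = 0.2700 kΩ.

R2 ≈ 0.270 kΩ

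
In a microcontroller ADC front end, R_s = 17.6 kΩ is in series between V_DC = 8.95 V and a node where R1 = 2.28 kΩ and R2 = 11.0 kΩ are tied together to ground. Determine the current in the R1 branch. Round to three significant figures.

I ≈ 0.380 mA

Parallel bank: R_p = 1/(1/2.28 + 1/11.0) = 1.889 kΩ.
V_A by voltage divider: V_A = 8.95 × 1.889/(17.6 + 1.889) = 0.8673 V.
Branch current I = V_A/R1 = 0.8673/2.28 = 0.3804 mA.
(Check via current divider: I_total = 0.4592 mA; share G_k/ΣG = 0.8283 → same result.)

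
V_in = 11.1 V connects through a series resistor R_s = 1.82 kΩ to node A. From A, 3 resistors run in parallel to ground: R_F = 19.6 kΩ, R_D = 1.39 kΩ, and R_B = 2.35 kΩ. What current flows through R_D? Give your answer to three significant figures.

I ≈ 2.51 mA

Combine the parallel branches: R_p = (1/19.6 + 1/1.39 + 1/2.35)⁻¹ = 0.8361 kΩ.
V_A = 11.1 × 0.8361/2.656 = 3.494 V.
Branch current I = V_A/R_D = 3.494/1.39 = 2.514 mA.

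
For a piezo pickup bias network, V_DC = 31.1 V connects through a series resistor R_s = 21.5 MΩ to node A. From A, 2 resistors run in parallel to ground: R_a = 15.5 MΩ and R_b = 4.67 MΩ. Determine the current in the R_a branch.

I ≈ 0.287 µA

Parallel bank: R_p = 1/(1/15.5 + 1/4.67) = 3.589 MΩ.
V_A by voltage divider: V_A = 31.1 × 3.589/(21.5 + 3.589) = 4.449 V.
I(R_a) = V_A / R_a = 4.449/15.5 = 0.2870 µA.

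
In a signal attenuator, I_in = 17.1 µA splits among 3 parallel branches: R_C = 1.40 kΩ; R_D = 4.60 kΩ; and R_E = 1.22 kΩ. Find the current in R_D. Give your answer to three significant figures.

Conductances: ΣG = 1/1.40 + 1/4.60 + 1/1.22 = 1.751 (1/kΩ).
By the current-divider rule, I = I_in · G_k/ΣG = 17.1 × 0.1241 = 2.123 µA.

I ≈ 2.12 µA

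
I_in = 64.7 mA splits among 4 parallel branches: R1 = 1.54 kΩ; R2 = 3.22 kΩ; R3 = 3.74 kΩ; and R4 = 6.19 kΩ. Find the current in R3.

I ≈ 12.5 mA

ΣG = 1/1.54 + 1/3.22 + 1/3.74 + 1/6.19 = 1.389.
Current divider: I(R3) = I_in · G_k/ΣG = 64.7 × (0.2674/1.389) = 64.7 × 0.1925 = 12.46 mA.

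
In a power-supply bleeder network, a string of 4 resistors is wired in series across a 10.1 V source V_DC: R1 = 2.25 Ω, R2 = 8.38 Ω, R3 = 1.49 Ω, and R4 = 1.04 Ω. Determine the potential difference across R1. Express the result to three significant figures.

V ≈ 1.73 V

ΣR = 2.25 + 8.38 + 1.49 + 1.04 = 13.16 Ω.
By the voltage-divider rule, V = 10.1 × 2.250/13.16 = 1.727 V.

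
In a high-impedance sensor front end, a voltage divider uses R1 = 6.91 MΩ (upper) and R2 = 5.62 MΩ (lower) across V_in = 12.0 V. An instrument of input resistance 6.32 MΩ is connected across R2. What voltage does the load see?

R2 ‖ R_L = (5.62 × 6.32)/(5.62 + 6.32) = 2.975 MΩ.
Then V_out = V_in · R2'/(R1 + R2') = 12.0 × 2.975/9.885 = 3.611 V.

V_out ≈ 3.61 V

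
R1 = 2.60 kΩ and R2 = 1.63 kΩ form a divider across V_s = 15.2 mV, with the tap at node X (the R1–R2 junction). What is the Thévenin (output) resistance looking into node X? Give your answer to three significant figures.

With V_s suppressed (replaced by a short), R_th = R1 ‖ R2 = (2.600 × 1.63)/(2.600 + 1.63) = 1.002 kΩ.

R_th ≈ 1.00 kΩ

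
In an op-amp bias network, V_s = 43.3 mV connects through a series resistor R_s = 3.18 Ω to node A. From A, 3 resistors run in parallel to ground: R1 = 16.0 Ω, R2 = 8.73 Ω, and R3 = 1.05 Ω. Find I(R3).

I ≈ 8.98 mA

Parallel bank: R_p = 1/(1/16.0 + 1/8.73 + 1/1.05) = 0.8854 Ω.
V_A by voltage divider: V_A = 43.3 × 0.8854/(3.18 + 0.8854) = 9.430 mV.
Branch current I = V_A/R3 = 9.430/1.05 = 8.981 mA.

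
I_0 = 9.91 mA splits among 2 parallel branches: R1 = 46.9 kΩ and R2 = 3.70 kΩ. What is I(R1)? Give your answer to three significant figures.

I ≈ 0.725 mA

Two-branch current divider: I_k = I_0 · R_other/(R_1 + R_2).
So I = 9.91 × 3.70/50.60 = 0.7246 mA.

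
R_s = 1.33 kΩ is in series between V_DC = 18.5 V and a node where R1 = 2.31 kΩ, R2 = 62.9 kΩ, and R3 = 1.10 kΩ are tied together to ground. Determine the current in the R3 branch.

I ≈ 5.99 mA

Equivalent of the parallel group: R_p = 0.7364 kΩ.
V_A = 18.5 × 0.7364/2.066 = 6.593 V.
Branch current I = V_A/R3 = 6.593/1.10 = 5.994 mA.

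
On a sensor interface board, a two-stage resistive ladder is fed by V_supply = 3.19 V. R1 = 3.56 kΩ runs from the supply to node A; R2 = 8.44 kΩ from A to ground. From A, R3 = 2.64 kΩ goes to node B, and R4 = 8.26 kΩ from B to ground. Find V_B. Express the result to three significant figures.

Node A sees R2 in parallel with the series input of stage 2, R3 + R4 = 10.90 kΩ.
Effective lower resistance at A: R2 ‖ 10.90 = 4.757 kΩ.
V_A = 3.19 × 4.757/(3.56 + 4.757) = 1.825 V.
Stage 2 is unloaded, so V_B = V_A · R4/(R3+R4) = 1.825 × 8.26/10.90 = 1.383 V.

V_B ≈ 1.38 V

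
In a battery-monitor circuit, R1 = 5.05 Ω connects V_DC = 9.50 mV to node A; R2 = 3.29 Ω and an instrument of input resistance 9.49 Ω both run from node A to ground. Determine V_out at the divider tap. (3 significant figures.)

First combine the lower leg with the load: R2 ‖ R_L = 2.443 Ω.
Voltage divider with the loaded lower leg: V_out = 9.50 × 2.443/(5.05 + 2.443) = 9.50 × 0.3260 = 3.097 mV.

V_out ≈ 3.10 mV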